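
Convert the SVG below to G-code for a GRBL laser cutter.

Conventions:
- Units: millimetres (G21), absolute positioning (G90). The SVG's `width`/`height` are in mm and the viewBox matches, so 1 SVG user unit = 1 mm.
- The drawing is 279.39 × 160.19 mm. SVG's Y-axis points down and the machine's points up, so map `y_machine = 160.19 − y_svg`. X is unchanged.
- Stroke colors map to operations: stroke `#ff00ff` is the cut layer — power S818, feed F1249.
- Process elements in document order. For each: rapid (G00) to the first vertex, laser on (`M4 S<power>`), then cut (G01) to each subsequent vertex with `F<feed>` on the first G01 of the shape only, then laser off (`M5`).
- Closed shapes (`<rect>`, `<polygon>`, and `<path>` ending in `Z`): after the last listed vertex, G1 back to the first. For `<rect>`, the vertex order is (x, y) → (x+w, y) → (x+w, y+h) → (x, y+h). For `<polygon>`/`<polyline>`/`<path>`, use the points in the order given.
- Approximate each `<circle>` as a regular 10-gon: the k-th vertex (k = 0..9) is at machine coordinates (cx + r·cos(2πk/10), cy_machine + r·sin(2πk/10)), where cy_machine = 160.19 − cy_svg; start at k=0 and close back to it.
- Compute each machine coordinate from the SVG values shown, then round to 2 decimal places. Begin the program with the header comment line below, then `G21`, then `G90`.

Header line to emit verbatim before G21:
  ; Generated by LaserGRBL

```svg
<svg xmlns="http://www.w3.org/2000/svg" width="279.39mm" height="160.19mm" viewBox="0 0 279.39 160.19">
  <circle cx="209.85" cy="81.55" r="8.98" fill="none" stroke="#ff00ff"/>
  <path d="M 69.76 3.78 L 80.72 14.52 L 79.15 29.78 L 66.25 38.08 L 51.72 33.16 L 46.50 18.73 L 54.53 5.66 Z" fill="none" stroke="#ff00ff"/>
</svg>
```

; Generated by LaserGRBL
G21
G90
G00 X218.83 Y78.64
M4 S818
G01 X217.11 Y83.92 F1249
G01 X212.62 Y87.18
G01 X207.08 Y87.18
G01 X202.59 Y83.92
G01 X200.87 Y78.64
G01 X202.59 Y73.36
G01 X207.08 Y70.10
G01 X212.62 Y70.10
G01 X217.11 Y73.36
G01 X218.83 Y78.64
M5
G00 X69.76 Y156.41
M4 S818
G01 X80.72 Y145.67 F1249
G01 X79.15 Y130.41
G01 X66.25 Y122.11
G01 X51.72 Y127.03
G01 X46.50 Y141.46
G01 X54.53 Y154.53
G01 X69.76 Y156.41
M5

viewBox `0 0 279.39 160.19` with mm width/height → 1 unit = 1 mm. Flip: y_m = 160.19 − y_svg.

**Shape 1** — `<circle>` circle, stroke `#ff00ff` → cut (S818, F1249). Machine vertices: (218.83,78.64) → (217.11,83.92) → (212.62,87.18) → (207.08,87.18) → (202.59,83.92) → (200.87,78.64) → (202.59,73.36) → (207.08,70.10) → (212.62,70.10) → (217.11,73.36) → (218.83,78.64). Closed: final G1 returns to the first vertex.

**Shape 2** — `<path>` regular polygon, stroke `#ff00ff` → cut (S818, F1249). Machine vertices: (69.76,156.41) → (80.72,145.67) → (79.15,130.41) → (66.25,122.11) → (51.72,127.03) → (46.50,141.46) → (54.53,154.53) → (69.76,156.41). Closed: final G1 returns to the first vertex.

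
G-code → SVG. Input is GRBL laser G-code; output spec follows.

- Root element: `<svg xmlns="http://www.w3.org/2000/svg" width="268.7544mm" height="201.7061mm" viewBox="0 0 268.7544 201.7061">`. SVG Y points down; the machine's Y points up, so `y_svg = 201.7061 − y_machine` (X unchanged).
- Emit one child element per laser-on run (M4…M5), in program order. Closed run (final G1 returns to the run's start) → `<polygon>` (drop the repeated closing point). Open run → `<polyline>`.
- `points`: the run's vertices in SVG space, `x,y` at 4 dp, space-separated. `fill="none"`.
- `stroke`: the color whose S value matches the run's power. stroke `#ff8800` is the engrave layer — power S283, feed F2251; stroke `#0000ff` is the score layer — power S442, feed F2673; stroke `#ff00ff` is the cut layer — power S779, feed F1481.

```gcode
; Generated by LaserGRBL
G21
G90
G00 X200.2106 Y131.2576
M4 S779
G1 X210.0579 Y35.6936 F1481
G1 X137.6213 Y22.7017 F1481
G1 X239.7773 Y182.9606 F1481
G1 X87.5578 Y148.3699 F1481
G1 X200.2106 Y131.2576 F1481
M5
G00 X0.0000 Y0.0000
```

<svg xmlns="http://www.w3.org/2000/svg" width="268.7544mm" height="201.7061mm" viewBox="0 0 268.7544 201.7061">
  <polygon points="200.2106,70.4485 210.0579,166.0125 137.6213,179.0044 239.7773,18.7455 87.5578,53.3362" fill="none" stroke="#ff00ff"/>
</svg>

Each laser-on run becomes one SVG element. Flip Y back into SVG space with y_svg = 201.7061 − y_machine. Every run uses S779, so all elements get stroke `#ff00ff` (cut).

Run 1: The run returns to its start, so emit a `<polygon>` with points (Y-flipped): 200.2106,70.4485 210.0579,166.0125 137.6213,179.0044 239.7773,18.7455 87.5578,53.3362.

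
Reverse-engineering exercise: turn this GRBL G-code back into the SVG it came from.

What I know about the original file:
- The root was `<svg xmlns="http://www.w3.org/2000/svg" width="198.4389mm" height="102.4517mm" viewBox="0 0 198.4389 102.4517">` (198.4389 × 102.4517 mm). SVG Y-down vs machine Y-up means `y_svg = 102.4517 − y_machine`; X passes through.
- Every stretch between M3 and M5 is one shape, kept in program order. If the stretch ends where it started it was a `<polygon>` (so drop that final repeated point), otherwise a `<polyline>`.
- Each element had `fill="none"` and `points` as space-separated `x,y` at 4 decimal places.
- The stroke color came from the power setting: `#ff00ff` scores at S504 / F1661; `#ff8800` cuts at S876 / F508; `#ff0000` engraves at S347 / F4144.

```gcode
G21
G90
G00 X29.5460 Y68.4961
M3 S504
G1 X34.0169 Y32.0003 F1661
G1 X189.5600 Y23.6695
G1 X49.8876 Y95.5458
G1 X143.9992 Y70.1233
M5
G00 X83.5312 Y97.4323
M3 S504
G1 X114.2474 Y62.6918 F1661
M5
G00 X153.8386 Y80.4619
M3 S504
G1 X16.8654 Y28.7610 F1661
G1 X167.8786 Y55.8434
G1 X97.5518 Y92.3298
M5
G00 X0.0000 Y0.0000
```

<svg xmlns="http://www.w3.org/2000/svg" width="198.4389mm" height="102.4517mm" viewBox="0 0 198.4389 102.4517">
  <polyline points="29.5460,33.9556 34.0169,70.4514 189.5600,78.7822 49.8876,6.9059 143.9992,32.3284" fill="none" stroke="#ff00ff"/>
  <polyline points="83.5312,5.0194 114.2474,39.7599" fill="none" stroke="#ff00ff"/>
  <polyline points="153.8386,21.9898 16.8654,73.6907 167.8786,46.6083 97.5518,10.1219" fill="none" stroke="#ff00ff"/>
</svg>

y_svg = 102.4517 − y_m. Every run uses S504, so all elements get stroke `#ff00ff` (score).

[1] open run; points: 29.5460,33.9556 34.0169,70.4514 189.5600,78.7822 49.8876,6.9059 143.9992,32.3284

[2] open run; points: 83.5312,5.0194 114.2474,39.7599

[3] open run; points: 153.8386,21.9898 16.8654,73.6907 167.8786,46.6083 97.5518,10.1219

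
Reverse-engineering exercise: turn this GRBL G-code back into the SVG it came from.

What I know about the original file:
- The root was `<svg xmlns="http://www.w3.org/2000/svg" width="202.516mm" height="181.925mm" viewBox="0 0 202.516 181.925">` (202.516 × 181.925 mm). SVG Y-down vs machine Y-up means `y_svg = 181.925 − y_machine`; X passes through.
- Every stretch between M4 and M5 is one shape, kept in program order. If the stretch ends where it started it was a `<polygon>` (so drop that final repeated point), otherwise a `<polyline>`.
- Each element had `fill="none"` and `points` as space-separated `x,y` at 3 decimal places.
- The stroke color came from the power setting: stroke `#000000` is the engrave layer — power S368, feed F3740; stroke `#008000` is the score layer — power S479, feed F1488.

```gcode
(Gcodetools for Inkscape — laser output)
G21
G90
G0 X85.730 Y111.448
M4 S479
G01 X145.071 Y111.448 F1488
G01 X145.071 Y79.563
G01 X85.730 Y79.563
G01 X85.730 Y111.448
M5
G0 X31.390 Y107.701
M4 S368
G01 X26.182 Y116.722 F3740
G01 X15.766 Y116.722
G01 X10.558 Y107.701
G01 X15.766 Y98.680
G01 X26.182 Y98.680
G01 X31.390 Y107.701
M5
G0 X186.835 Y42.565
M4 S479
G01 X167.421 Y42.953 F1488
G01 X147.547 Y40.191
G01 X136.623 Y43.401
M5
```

Machine Y-up, SVG Y-down with viewBox height 181.925, so y_svg = 181.925 − y_machine; X carries over.

Run 1: the run's S479 means `#008000` (score). The run returns to its start, so emit a `<polygon>` with points (Y-flipped): 85.730,70.477 145.071,70.477 145.071,102.362 85.730,102.362.

Run 2: power S368 maps to stroke `#000000` (engrave). The run returns to its start, so emit a `<polygon>` with points (Y-flipped): 31.390,74.224 26.182,65.203 15.766,65.203 10.558,74.224 15.766,83.245 26.182,83.245.

Run 3: S479 ⇒ score layer `#008000`. The run is open, so emit a `<polyline>` with points (Y-flipped): 186.835,139.360 167.421,138.972 147.547,141.734 136.623,138.524.

<svg xmlns="http://www.w3.org/2000/svg" width="202.516mm" height="181.925mm" viewBox="0 0 202.516 181.925">
  <polygon points="85.730,70.477 145.071,70.477 145.071,102.362 85.730,102.362" fill="none" stroke="#008000"/>
  <polygon points="31.390,74.224 26.182,65.203 15.766,65.203 10.558,74.224 15.766,83.245 26.182,83.245" fill="none" stroke="#000000"/>
  <polyline points="186.835,139.360 167.421,138.972 147.547,141.734 136.623,138.524" fill="none" stroke="#008000"/>
</svg>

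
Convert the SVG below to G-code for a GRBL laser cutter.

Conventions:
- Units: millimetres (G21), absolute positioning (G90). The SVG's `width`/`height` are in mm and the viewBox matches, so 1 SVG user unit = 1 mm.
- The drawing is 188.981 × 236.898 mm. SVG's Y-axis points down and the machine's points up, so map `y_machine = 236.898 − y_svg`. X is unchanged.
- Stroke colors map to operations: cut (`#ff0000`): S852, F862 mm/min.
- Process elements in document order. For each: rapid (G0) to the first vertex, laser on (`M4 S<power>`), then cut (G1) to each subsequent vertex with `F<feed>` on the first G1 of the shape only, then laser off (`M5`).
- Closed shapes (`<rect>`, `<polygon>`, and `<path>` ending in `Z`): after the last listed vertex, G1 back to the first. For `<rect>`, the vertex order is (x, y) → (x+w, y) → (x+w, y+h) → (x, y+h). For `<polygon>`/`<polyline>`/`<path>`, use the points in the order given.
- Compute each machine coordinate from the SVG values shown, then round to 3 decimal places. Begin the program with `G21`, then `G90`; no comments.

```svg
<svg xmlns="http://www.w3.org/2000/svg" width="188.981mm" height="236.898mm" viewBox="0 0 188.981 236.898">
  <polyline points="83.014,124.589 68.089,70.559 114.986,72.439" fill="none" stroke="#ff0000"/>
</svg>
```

Since the viewBox matches the mm dimensions, user units are millimetres directly. The only transform is the Y-flip y_m = 236.898 − y_svg.

Shape 1 is a open polyline drawn with `<polyline>`. Its stroke #ff0000 means cut at S852, F862. After flipping Y the toolpath is (83.014,112.309) → (68.089,166.339) → (114.986,164.459).

G21
G90
G0 X83.014 Y112.309
M4 S852
G1 X68.089 Y166.339 F862
G1 X114.986 Y164.459
M5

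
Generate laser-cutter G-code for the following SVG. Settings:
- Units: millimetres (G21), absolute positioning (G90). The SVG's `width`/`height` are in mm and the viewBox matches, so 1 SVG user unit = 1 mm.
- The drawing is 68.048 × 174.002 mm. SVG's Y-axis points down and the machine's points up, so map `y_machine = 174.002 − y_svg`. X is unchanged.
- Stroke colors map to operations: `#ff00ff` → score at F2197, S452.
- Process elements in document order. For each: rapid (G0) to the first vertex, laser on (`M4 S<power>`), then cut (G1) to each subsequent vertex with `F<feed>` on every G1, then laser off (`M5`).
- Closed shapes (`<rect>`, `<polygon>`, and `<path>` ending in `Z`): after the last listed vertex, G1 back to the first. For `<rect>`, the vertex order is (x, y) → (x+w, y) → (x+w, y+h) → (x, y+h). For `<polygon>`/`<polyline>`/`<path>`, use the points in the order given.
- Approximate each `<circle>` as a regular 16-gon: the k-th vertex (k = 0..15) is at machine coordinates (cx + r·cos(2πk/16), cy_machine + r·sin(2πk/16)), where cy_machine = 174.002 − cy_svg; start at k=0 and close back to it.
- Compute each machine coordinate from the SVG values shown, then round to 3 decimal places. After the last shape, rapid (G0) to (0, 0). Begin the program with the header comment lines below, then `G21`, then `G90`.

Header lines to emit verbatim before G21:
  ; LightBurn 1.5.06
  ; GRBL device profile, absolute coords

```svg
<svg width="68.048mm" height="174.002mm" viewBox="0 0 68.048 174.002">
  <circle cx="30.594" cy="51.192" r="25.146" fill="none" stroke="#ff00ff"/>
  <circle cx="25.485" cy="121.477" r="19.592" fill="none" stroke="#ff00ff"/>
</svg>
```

; LightBurn 1.5.06
; GRBL device profile, absolute coords
G21
G90
G0 X55.740 Y122.810
M4 S452
G1 X53.826 Y132.433 F2197
G1 X48.375 Y140.591 F2197
G1 X40.217 Y146.042 F2197
G1 X30.594 Y147.956 F2197
G1 X20.971 Y146.042 F2197
G1 X12.813 Y140.591 F2197
G1 X7.362 Y132.433 F2197
G1 X5.448 Y122.810 F2197
G1 X7.362 Y113.187 F2197
G1 X12.813 Y105.029 F2197
G1 X20.971 Y99.578 F2197
G1 X30.594 Y97.664 F2197
G1 X40.217 Y99.578 F2197
G1 X48.375 Y105.029 F2197
G1 X53.826 Y113.187 F2197
G1 X55.740 Y122.810 F2197
M5
G0 X45.077 Y52.525
M4 S452
G1 X43.586 Y60.023 F2197
G1 X39.339 Y66.379 F2197
G1 X32.983 Y70.626 F2197
G1 X25.485 Y72.117 F2197
G1 X17.987 Y70.626 F2197
G1 X11.631 Y66.379 F2197
G1 X7.384 Y60.023 F2197
G1 X5.893 Y52.525 F2197
G1 X7.384 Y45.027 F2197
G1 X11.631 Y38.671 F2197
G1 X17.987 Y34.424 F2197
G1 X25.485 Y32.933 F2197
G1 X32.983 Y34.424 F2197
G1 X39.339 Y38.671 F2197
G1 X43.586 Y45.027 F2197
G1 X45.077 Y52.525 F2197
M5
G0 X0.000 Y0.000

viewBox `0 0 68.048 174.002` with mm width/height → 1 unit = 1 mm. Flip: y_m = 174.002 − y_svg.

**Shape 1** — `<circle>` circle, stroke `#ff00ff` → score (S452, F2197). Machine vertices: (55.740,122.810) → (53.826,132.433) → (48.375,140.591) → (40.217,146.042) → (30.594,147.956) → (20.971,146.042) → (12.813,140.591) → (7.362,132.433) → (5.448,122.810) → (7.362,113.187) → (12.813,105.029) → (20.971,99.578) → (30.594,97.664) → (40.217,99.578) → (48.375,105.029) → (53.826,113.187) → (55.740,122.810). Closed: final G1 returns to the first vertex.

**Shape 2** — `<circle>` circle, stroke `#ff00ff` → score (S452, F2197). Machine vertices: (45.077,52.525) → (43.586,60.023) → (39.339,66.379) → (32.983,70.626) → (25.485,72.117) → (17.987,70.626) → (11.631,66.379) → (7.384,60.023) → (5.893,52.525) → (7.384,45.027) → (11.631,38.671) → (17.987,34.424) → (25.485,32.933) → (32.983,34.424) → (39.339,38.671) → (43.586,45.027) → (45.077,52.525). Closed: final G1 returns to the first vertex.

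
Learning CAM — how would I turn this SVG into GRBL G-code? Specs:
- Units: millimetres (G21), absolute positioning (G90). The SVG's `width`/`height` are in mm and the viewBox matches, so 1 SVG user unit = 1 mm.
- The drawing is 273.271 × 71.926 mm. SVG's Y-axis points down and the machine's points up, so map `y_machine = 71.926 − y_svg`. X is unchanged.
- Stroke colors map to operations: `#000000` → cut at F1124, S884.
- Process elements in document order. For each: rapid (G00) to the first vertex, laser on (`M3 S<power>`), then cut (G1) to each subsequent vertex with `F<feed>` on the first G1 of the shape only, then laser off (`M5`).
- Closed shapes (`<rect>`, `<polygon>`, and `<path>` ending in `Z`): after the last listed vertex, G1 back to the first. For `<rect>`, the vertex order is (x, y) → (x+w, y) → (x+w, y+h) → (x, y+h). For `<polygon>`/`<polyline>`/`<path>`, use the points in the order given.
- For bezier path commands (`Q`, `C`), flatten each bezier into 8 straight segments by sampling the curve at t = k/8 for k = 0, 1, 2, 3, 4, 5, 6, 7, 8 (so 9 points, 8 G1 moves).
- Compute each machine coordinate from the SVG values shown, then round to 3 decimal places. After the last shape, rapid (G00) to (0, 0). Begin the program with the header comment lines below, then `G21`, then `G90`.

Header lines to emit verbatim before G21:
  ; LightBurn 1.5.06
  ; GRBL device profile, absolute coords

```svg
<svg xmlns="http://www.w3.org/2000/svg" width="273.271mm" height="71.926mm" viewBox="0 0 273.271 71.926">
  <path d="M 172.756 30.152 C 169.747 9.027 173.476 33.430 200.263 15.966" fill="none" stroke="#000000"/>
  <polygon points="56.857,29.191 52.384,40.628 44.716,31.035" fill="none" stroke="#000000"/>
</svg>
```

; LightBurn 1.5.06
; GRBL device profile, absolute coords
G21
G90
G00 X172.756 Y41.774
M3 S884
G1 X171.975 Y47.732 F1124
G1 X172.018 Y50.447
G1 X173.074 Y50.941
G1 X175.336 Y50.240
G1 X178.995 Y49.367
G1 X184.241 Y49.347
G1 X191.267 Y51.203
G1 X200.263 Y55.960
M5
G00 X56.857 Y42.735
M3 S884
G1 X52.384 Y31.298 F1124
G1 X44.716 Y40.891
G1 X56.857 Y42.735
M5
G00 X0.000 Y0.000

Since the viewBox matches the mm dimensions, user units are millimetres directly. The only transform is the Y-flip y_m = 71.926 − y_svg.

Shape 1 is a cubic bezier drawn with `<path>`. Its stroke #000000 means cut at S884, F1124. After flipping Y the toolpath is (172.756,41.774) → (171.975,47.732) → (172.018,50.447) → (173.074,50.941) → (175.336,50.240) → (178.995,49.367) → (184.241,49.347) → (191.267,51.203) → (200.263,55.960).

Shape 2 is a regular polygon drawn with `<polygon>`. Its stroke #000000 means cut at S884, F1124. After flipping Y the toolpath is (56.857,42.735) → (52.384,31.298) → (44.716,40.891) → (56.857,42.735), returning to the start.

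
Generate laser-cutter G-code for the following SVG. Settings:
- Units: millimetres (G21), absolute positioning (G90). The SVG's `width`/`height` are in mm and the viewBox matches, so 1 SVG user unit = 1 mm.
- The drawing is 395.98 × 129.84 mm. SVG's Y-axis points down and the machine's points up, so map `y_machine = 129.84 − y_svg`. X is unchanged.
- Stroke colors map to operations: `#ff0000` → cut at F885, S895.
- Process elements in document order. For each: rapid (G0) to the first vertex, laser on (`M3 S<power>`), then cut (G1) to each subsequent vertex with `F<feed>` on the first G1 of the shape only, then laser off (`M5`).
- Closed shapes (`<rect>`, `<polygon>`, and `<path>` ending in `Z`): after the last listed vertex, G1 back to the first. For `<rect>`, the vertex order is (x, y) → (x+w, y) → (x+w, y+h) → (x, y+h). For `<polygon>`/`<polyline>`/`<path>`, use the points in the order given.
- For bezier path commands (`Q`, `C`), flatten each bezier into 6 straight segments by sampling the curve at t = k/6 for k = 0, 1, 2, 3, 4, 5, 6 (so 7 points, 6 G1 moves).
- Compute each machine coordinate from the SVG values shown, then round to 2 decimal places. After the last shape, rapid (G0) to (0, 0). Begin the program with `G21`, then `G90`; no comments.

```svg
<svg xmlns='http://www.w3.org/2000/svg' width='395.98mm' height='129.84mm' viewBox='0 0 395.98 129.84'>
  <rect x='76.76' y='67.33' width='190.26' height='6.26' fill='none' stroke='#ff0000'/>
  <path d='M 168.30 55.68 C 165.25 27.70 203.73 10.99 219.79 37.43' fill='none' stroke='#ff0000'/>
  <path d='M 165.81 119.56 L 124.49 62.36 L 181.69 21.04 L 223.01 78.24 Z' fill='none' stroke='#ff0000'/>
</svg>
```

viewBox `0 0 395.98 129.84` with mm width/height → 1 unit = 1 mm. Flip: y_m = 129.84 − y_svg.

**Shape 1** — `<rect>` rectangle, stroke `#ff0000` → cut (S895, F885). Machine vertices: (76.76,62.51) → (267.02,62.51) → (267.02,56.25) → (76.76,56.25) → (76.76,62.51). Closed: final G1 returns to the first vertex.

**Shape 2** — `<path>` cubic bezier, stroke `#ff0000` → cut (S895, F885). Control points (SVG): P0=(168.30,55.68), P1=(165.25,27.70), P2=(203.73,10.99), P3=(219.79,37.43); sampled at t=k/6. Machine vertices: (168.30,74.16) → (169.94,87.06) → (176.72,97.20) → (186.88,103.69) → (198.63,105.65) → (210.19,102.18) → (219.79,92.41). Open path.

**Shape 3** — `<path>` regular polygon, stroke `#ff0000` → cut (S895, F885). Machine vertices: (165.81,10.28) → (124.49,67.48) → (181.69,108.80) → (223.01,51.60) → (165.81,10.28). Closed: final G1 returns to the first vertex.

G21
G90
G0 X76.76 Y62.51
M3 S895
G1 X267.02 Y62.51 F885
G1 X267.02 Y56.25
G1 X76.76 Y56.25
G1 X76.76 Y62.51
M5
G0 X168.30 Y74.16
M3 S895
G1 X169.94 Y87.06 F885
G1 X176.72 Y97.20
G1 X186.88 Y103.69
G1 X198.63 Y105.65
G1 X210.19 Y102.18
G1 X219.79 Y92.41
M5
G0 X165.81 Y10.28
M3 S895
G1 X124.49 Y67.48 F885
G1 X181.69 Y108.80
G1 X223.01 Y51.60
G1 X165.81 Y10.28
M5
G0 X0.00 Y0.00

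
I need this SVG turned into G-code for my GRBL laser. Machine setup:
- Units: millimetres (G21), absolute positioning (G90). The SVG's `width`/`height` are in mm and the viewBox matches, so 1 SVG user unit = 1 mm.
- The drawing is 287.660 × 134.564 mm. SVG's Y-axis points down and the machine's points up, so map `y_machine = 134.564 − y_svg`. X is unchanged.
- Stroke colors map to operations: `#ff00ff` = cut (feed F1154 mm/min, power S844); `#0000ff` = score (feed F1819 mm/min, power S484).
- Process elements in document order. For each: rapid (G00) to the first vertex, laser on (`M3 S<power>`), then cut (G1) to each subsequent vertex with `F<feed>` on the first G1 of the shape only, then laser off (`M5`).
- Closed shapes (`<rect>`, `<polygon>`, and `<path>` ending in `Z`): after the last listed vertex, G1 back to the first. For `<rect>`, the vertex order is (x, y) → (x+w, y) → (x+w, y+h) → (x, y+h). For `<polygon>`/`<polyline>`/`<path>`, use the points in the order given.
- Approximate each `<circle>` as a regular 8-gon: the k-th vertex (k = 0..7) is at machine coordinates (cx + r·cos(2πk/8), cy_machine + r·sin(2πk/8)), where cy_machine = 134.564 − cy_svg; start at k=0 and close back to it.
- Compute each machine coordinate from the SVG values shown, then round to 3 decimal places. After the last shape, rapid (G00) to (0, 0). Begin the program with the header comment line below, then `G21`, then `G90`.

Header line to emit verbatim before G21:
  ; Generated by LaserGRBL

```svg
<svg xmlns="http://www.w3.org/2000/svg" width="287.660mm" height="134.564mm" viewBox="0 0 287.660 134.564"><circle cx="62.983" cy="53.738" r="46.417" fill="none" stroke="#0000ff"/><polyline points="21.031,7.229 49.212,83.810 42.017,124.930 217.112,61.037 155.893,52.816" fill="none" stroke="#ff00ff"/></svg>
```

; Generated by LaserGRBL
G21
G90
G00 X109.400 Y80.826
M3 S484
G1 X95.805 Y113.648 F1819
G1 X62.983 Y127.243
G1 X30.161 Y113.648
G1 X16.566 Y80.826
G1 X30.161 Y48.004
G1 X62.983 Y34.409
G1 X95.805 Y48.004
G1 X109.400 Y80.826
M5
G00 X21.031 Y127.335
M3 S844
G1 X49.212 Y50.754 F1154
G1 X42.017 Y9.634
G1 X217.112 Y73.527
G1 X155.893 Y81.748
M5
G00 X0.000 Y0.000

Since the viewBox matches the mm dimensions, user units are millimetres directly. The only transform is the Y-flip y_m = 134.564 − y_svg.

Shape 1 is a circle drawn with `<circle>`. Its stroke #0000ff means score at S484, F1819. After flipping Y the toolpath is (109.400,80.826) → (95.805,113.648) → (62.983,127.243) → (30.161,113.648) → (16.566,80.826) → (30.161,48.004) → (62.983,34.409) → (95.805,48.004) → (109.400,80.826), returning to the start.

Shape 2 is a open polyline drawn with `<polyline>`. Its stroke #ff00ff means cut at S844, F1154. After flipping Y the toolpath is (21.031,127.335) → (49.212,50.754) → (42.017,9.634) → (217.112,73.527) → (155.893,81.748).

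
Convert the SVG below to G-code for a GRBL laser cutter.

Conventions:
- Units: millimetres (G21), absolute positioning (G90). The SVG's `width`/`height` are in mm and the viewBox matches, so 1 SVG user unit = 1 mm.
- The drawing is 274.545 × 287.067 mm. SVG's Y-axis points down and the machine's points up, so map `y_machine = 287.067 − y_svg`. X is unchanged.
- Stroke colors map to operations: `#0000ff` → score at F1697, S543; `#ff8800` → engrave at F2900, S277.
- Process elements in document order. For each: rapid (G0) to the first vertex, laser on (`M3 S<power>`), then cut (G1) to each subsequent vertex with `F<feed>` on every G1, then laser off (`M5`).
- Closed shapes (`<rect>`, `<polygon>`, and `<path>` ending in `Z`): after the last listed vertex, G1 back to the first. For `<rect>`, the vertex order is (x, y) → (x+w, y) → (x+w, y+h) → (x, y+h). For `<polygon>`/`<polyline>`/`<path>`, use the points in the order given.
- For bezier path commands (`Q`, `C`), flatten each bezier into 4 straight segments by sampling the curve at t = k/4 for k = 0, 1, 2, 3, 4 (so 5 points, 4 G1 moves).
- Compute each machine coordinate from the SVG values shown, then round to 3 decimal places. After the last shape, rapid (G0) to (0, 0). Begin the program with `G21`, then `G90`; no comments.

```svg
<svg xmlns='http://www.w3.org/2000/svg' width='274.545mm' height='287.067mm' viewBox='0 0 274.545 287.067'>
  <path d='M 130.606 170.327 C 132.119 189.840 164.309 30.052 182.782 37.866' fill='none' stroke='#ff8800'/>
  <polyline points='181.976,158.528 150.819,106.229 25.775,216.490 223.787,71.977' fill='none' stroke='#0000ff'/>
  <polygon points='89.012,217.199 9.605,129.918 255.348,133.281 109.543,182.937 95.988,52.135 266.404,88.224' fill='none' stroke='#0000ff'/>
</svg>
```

Since the viewBox matches the mm dimensions, user units are millimetres directly. The only transform is the Y-flip y_m = 287.067 − y_svg.

Shape 1 is a cubic bezier drawn with `<path>`. Its stroke #ff8800 means engrave at S277, F2900. After flipping Y the toolpath is (130.606,116.740) → (136.799,130.304) → (150.334,178.583) → (167.049,229.056) → (182.782,249.201).

Shape 2 is a open polyline drawn with `<polyline>`. Its stroke #0000ff means score at S543, F1697. After flipping Y the toolpath is (181.976,128.539) → (150.819,180.838) → (25.775,70.577) → (223.787,215.090).

Shape 3 is a closed polygon drawn with `<polygon>`. Its stroke #0000ff means score at S543, F1697. After flipping Y the toolpath is (89.012,69.868) → (9.605,157.149) → (255.348,153.786) → (109.543,104.130) → (95.988,234.932) → (266.404,198.843) → (89.012,69.868), returning to the start.

G21
G90
G0 X130.606 Y116.740
M3 S277
G1 X136.799 Y130.304 F2900
G1 X150.334 Y178.583 F2900
G1 X167.049 Y229.056 F2900
G1 X182.782 Y249.201 F2900
M5
G0 X181.976 Y128.539
M3 S543
G1 X150.819 Y180.838 F1697
G1 X25.775 Y70.577 F1697
G1 X223.787 Y215.090 F1697
M5
G0 X89.012 Y69.868
M3 S543
G1 X9.605 Y157.149 F1697
G1 X255.348 Y153.786 F1697
G1 X109.543 Y104.130 F1697
G1 X95.988 Y234.932 F1697
G1 X266.404 Y198.843 F1697
G1 X89.012 Y69.868 F1697
M5
G0 X0.000 Y0.000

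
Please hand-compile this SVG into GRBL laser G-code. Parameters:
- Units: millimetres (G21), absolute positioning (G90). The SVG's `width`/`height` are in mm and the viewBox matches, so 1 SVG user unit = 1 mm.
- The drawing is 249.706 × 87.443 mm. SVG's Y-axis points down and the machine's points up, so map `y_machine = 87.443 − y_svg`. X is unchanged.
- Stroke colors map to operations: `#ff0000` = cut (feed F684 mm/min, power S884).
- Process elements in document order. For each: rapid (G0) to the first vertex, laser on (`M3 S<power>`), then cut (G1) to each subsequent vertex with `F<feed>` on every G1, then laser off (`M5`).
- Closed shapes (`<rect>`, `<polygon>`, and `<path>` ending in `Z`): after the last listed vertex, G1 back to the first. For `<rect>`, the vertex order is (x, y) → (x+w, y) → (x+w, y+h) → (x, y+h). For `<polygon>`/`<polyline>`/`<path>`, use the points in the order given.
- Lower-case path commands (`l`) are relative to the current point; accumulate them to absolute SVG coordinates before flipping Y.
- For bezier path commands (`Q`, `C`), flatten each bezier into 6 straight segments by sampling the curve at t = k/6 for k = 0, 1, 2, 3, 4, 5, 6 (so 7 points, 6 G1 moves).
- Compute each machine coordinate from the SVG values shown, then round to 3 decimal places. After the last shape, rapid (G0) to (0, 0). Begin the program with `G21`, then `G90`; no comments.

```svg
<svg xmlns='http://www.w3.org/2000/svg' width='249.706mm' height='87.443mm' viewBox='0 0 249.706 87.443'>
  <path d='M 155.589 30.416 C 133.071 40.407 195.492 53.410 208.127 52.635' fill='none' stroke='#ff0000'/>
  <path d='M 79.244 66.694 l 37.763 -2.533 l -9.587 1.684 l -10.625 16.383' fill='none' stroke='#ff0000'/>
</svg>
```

G21
G90
G0 X155.589 Y57.027
M3 S884
G1 X150.785 Y51.858 F684
G1 X156.394 Y46.654 F684
G1 X168.676 Y41.880 F684
G1 X183.886 Y38.004 F684
G1 X198.284 Y35.491 F684
G1 X208.127 Y34.808 F684
M5
G0 X79.244 Y20.749
M3 S884
G1 X117.007 Y23.282 F684
G1 X107.420 Y21.598 F684
G1 X96.795 Y5.215 F684
M5
G0 X0.000 Y0.000

1 u = 1 mm; y_m = 87.443 − y.

[1] `<path>` cubic bezier, #ff0000→cut S884 F684: (155.589,57.027) → (150.785,51.858) → (156.394,46.654) → (168.676,41.880) → (183.886,38.004) → (198.284,35.491) → (208.127,34.808)

[2] `<path>` open polyline, #ff0000→cut S884 F684: (79.244,20.749) → (117.007,23.282) → (107.420,21.598) → (96.795,5.215)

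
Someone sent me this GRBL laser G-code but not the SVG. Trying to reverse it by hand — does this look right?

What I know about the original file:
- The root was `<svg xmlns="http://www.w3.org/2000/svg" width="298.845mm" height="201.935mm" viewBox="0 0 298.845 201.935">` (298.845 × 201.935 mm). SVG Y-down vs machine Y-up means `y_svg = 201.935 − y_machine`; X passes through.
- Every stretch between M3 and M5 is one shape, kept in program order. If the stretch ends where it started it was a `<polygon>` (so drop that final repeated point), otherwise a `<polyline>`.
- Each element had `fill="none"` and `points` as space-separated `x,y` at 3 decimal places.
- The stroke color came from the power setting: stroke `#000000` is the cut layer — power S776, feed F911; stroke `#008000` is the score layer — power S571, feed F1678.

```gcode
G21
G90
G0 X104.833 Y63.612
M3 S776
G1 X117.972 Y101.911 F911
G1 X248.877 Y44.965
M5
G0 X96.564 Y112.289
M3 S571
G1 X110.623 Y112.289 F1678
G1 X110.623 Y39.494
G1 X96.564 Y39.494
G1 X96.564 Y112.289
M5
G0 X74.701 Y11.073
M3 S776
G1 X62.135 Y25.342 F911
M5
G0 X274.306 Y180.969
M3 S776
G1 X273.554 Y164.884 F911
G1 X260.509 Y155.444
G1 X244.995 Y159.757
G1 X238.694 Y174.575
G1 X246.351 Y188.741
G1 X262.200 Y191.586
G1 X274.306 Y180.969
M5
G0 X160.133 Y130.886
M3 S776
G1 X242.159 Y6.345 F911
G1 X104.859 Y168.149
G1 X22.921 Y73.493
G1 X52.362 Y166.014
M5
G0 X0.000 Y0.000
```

Each laser-on run becomes one SVG element. Flip Y back into SVG space with y_svg = 201.935 − y_machine.

Run 1: the run's S776 means `#000000` (cut). The run is open, so emit a `<polyline>` with points (Y-flipped): 104.833,138.323 117.972,100.024 248.877,156.970.

Run 2: the run's S571 means `#008000` (score). The run returns to its start, so emit a `<polygon>` with points (Y-flipped): 96.564,89.646 110.623,89.646 110.623,162.441 96.564,162.441.

Run 3: S776 ⇒ cut layer `#000000`. The run is open, so emit a `<polyline>` with points (Y-flipped): 74.701,190.862 62.135,176.593.

Run 4: S776 ⇒ cut layer `#000000`. The run returns to its start, so emit a `<polygon>` with points (Y-flipped): 274.306,20.966 273.554,37.051 260.509,46.491 244.995,42.178 238.694,27.360 246.351,13.194 262.200,10.349.

Run 5: power S776 maps to stroke `#000000` (cut). The run is open, so emit a `<polyline>` with points (Y-flipped): 160.133,71.049 242.159,195.590 104.859,33.786 22.921,128.442 52.362,35.921.

<svg xmlns="http://www.w3.org/2000/svg" width="298.845mm" height="201.935mm" viewBox="0 0 298.845 201.935">
  <polyline points="104.833,138.323 117.972,100.024 248.877,156.970" fill="none" stroke="#000000"/>
  <polygon points="96.564,89.646 110.623,89.646 110.623,162.441 96.564,162.441" fill="none" stroke="#008000"/>
  <polyline points="74.701,190.862 62.135,176.593" fill="none" stroke="#000000"/>
  <polygon points="274.306,20.966 273.554,37.051 260.509,46.491 244.995,42.178 238.694,27.360 246.351,13.194 262.200,10.349" fill="none" stroke="#000000"/>
  <polyline points="160.133,71.049 242.159,195.590 104.859,33.786 22.921,128.442 52.362,35.921" fill="none" stroke="#000000"/>
</svg>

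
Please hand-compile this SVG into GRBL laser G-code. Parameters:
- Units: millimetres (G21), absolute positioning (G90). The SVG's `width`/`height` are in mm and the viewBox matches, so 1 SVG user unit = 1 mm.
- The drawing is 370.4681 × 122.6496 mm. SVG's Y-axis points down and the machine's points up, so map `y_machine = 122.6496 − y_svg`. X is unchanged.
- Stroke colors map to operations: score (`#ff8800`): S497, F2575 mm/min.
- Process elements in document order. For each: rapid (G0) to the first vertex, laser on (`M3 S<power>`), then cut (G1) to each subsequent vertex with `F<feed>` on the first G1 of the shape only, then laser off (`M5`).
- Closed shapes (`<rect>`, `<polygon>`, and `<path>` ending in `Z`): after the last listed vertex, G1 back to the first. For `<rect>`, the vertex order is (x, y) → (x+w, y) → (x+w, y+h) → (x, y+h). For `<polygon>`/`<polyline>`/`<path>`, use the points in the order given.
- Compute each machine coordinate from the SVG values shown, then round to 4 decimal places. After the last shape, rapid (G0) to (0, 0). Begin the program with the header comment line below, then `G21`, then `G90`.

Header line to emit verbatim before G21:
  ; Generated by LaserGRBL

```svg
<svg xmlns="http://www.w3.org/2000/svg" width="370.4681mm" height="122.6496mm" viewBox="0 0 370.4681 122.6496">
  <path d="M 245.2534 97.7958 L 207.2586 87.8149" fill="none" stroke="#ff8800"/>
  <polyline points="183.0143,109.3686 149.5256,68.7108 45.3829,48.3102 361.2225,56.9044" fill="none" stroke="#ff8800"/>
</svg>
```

viewBox `0 0 370.4681 122.6496` with mm width/height → 1 unit = 1 mm. Flip: y_m = 122.6496 − y_svg.

**Shape 1** — `<path>` line segment, stroke `#ff8800` → score (S497, F2575). Machine vertices: (245.2534,24.8538) → (207.2586,34.8347). Open path.

**Shape 2** — `<polyline>` open polyline, stroke `#ff8800` → score (S497, F2575). Machine vertices: (183.0143,13.2810) → (149.5256,53.9388) → (45.3829,74.3394) → (361.2225,65.7452). Open path.

; Generated by LaserGRBL
G21
G90
G0 X245.2534 Y24.8538
M3 S497
G1 X207.2586 Y34.8347 F2575
M5
G0 X183.0143 Y13.2810
M3 S497
G1 X149.5256 Y53.9388 F2575
G1 X45.3829 Y74.3394
G1 X361.2225 Y65.7452
M5
G0 X0.0000 Y0.0000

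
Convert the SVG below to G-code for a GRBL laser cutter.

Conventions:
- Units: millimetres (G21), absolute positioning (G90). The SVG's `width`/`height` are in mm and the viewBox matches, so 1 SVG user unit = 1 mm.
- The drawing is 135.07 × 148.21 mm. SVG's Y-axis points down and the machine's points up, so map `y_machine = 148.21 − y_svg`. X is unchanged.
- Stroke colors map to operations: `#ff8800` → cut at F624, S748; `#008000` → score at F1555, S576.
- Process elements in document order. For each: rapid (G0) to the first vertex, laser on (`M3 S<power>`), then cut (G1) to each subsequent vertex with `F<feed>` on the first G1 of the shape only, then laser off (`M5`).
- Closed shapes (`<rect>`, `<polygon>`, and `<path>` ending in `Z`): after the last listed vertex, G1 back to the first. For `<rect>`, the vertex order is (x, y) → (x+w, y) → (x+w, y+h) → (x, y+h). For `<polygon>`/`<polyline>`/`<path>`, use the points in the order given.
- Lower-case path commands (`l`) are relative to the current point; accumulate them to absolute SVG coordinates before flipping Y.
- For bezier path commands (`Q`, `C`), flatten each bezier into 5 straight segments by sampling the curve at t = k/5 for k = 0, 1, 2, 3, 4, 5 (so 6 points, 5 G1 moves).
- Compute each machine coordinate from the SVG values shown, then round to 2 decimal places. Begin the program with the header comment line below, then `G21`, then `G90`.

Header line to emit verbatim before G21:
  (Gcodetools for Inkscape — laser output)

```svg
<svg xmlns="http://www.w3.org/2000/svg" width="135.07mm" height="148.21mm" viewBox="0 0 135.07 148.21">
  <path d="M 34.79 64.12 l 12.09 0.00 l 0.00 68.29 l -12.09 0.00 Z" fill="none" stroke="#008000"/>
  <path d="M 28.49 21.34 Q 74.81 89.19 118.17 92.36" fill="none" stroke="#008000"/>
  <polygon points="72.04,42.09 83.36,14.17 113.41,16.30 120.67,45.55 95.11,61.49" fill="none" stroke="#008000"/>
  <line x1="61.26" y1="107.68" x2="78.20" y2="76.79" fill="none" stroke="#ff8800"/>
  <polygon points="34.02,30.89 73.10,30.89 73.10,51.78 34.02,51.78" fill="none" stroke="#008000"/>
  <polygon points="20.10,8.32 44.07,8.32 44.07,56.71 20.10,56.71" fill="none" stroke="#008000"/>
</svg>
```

1 u = 1 mm; y_m = 148.21 − y.

[1] `<path>` rectangle, #008000→score S576 F1555: (34.79,84.09) → (46.88,84.09) → (46.88,15.80) → (34.79,15.80) → (34.79,84.09) (closed)

[2] `<path>` quadratic bezier, #008000→score S576 F1555: (28.49,126.87) → (46.90,102.32) → (65.07,82.94) → (83.01,68.73) → (100.71,59.71) → (118.17,55.85)

[3] `<polygon>` regular polygon, #008000→score S576 F1555: (72.04,106.12) → (83.36,134.04) → (113.41,131.91) → (120.67,102.66) → (95.11,86.72) → (72.04,106.12) (closed)

[4] `<line>` line segment, #ff8800→cut S748 F624: (61.26,40.53) → (78.20,71.42)

[5] `<polygon>` rectangle, #008000→score S576 F1555: (34.02,117.32) → (73.10,117.32) → (73.10,96.43) → (34.02,96.43) → (34.02,117.32) (closed)

[6] `<polygon>` rectangle, #008000→score S576 F1555: (20.10,139.89) → (44.07,139.89) → (44.07,91.50) → (20.10,91.50) → (20.10,139.89) (closed)

(Gcodetools for Inkscape — laser output)
G21
G90
G0 X34.79 Y84.09
M3 S576
G1 X46.88 Y84.09 F1555
G1 X46.88 Y15.80
G1 X34.79 Y15.80
G1 X34.79 Y84.09
M5
G0 X28.49 Y126.87
M3 S576
G1 X46.90 Y102.32 F1555
G1 X65.07 Y82.94
G1 X83.01 Y68.73
G1 X100.71 Y59.71
G1 X118.17 Y55.85
M5
G0 X72.04 Y106.12
M3 S576
G1 X83.36 Y134.04 F1555
G1 X113.41 Y131.91
G1 X120.67 Y102.66
G1 X95.11 Y86.72
G1 X72.04 Y106.12
M5
G0 X61.26 Y40.53
M3 S748
G1 X78.20 Y71.42 F624
M5
G0 X34.02 Y117.32
M3 S576
G1 X73.10 Y117.32 F1555
G1 X73.10 Y96.43
G1 X34.02 Y96.43
G1 X34.02 Y117.32
M5
G0 X20.10 Y139.89
M3 S576
G1 X44.07 Y139.89 F1555
G1 X44.07 Y91.50
G1 X20.10 Y91.50
G1 X20.10 Y139.89
M5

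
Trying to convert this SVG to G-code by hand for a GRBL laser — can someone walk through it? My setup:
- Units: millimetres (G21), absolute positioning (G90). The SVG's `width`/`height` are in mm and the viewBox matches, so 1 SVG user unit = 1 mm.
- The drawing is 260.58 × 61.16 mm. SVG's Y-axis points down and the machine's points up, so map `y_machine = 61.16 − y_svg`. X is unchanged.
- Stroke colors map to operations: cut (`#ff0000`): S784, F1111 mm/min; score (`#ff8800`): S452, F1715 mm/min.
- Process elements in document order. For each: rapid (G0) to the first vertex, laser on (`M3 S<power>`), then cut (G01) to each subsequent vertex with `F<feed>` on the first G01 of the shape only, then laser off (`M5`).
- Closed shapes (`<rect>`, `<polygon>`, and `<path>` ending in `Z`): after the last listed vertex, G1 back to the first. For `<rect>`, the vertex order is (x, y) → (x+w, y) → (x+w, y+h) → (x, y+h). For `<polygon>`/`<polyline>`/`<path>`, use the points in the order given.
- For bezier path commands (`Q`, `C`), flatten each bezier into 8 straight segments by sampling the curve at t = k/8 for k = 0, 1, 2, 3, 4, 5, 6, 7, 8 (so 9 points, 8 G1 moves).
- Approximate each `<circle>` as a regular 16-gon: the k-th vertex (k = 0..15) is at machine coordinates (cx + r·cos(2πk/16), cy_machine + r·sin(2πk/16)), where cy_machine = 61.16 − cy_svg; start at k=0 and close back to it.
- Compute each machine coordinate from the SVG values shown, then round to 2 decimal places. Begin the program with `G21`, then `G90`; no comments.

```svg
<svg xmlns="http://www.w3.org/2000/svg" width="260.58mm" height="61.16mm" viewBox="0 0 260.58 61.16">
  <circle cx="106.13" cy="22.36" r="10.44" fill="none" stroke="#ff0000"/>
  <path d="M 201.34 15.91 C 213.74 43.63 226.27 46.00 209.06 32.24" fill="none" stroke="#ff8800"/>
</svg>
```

Since the viewBox matches the mm dimensions, user units are millimetres directly. The only transform is the Y-flip y_m = 61.16 − y_svg.

Shape 1 is a circle drawn with `<circle>`. Its stroke #ff0000 means cut at S784, F1111. After flipping Y the toolpath is (116.57,38.80) → (115.78,42.80) → (113.51,46.18) → (110.13,48.45) → (106.13,49.24) → (102.13,48.45) → (98.75,46.18) → (96.48,42.80) → (95.69,38.80) → (96.48,34.80) → (98.75,31.42) → (102.13,29.15) → (106.13,28.36) → (110.13,29.15) → (113.51,31.42) → (115.78,34.80) → (116.57,38.80), returning to the start.

Shape 2 is a cubic bezier drawn with `<path>`. Its stroke #ff8800 means score at S452, F1715. After flipping Y the toolpath is (201.34,45.25) → (205.94,36.03) → (210.20,29.07) → (213.77,24.27) → (216.30,21.53) → (217.45,20.73) → (216.86,21.77) → (214.18,24.53) → (209.06,28.92).

G21
G90
G0 X116.57 Y38.80
M3 S784
G01 X115.78 Y42.80 F1111
G01 X113.51 Y46.18
G01 X110.13 Y48.45
G01 X106.13 Y49.24
G01 X102.13 Y48.45
G01 X98.75 Y46.18
G01 X96.48 Y42.80
G01 X95.69 Y38.80
G01 X96.48 Y34.80
G01 X98.75 Y31.42
G01 X102.13 Y29.15
G01 X106.13 Y28.36
G01 X110.13 Y29.15
G01 X113.51 Y31.42
G01 X115.78 Y34.80
G01 X116.57 Y38.80
M5
G0 X201.34 Y45.25
M3 S452
G01 X205.94 Y36.03 F1715
G01 X210.20 Y29.07
G01 X213.77 Y24.27
G01 X216.30 Y21.53
G01 X217.45 Y20.73
G01 X216.86 Y21.77
G01 X214.18 Y24.53
G01 X209.06 Y28.92
M5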